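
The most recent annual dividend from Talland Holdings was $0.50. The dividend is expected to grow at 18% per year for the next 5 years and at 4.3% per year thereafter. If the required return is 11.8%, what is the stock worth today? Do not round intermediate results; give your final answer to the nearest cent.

D_1 = 0.59000
D_2 = 0.69620
D_3 = 0.82152
D_4 = 0.96939
D_5 = 1.14388
Terminal value at year 5: TV = D_5×(1+g_2)/(r−g_2) = 1.19307/0.075 = 15.90754
P_0 = D_1/(1+r)^1 + D_2/(1+r)^2 + D_3/(1+r)^3 + D_4/(1+r)^4 + D_5/(1+r)^5 + TV/(1+r)^5
    = 0.52773 + 0.55699 + 0.58788 + 0.62048 + 0.65489 + 9.10739 = 12.05538

$12.06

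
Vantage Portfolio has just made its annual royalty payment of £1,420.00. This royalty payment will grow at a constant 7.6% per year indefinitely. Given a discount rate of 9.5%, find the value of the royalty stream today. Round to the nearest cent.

£80416.84

D₁ = D₀ × (1 + g) = £1,420.00 × 1.076 = £1,527.9200
Growing perpetuity: P = D₁ / (r − g) = £1,527.9200 / (0.095 − 0.076) = £80,416.84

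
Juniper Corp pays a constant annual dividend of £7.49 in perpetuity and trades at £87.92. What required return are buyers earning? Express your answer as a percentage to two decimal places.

P = C/r ⇒ r = C/P = £7.49/£87.92 = 0.085191

8.52%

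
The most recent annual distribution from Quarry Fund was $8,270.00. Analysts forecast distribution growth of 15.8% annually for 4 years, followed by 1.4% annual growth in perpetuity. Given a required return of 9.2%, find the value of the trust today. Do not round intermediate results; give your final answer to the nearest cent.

D_1 = 9576.66000
D_2 = 11089.77228
D_3 = 12841.95630
D_4 = 14870.98540
Terminal value at year 4: TV = D_4×(1+g_2)/(r−g_2) = 15079.17919/0.078 = 193322.81014
P_0 = D_1/(1+r)^1 + D_2/(1+r)^2 + D_3/(1+r)^3 + D_4/(1+r)^4 + TV/(1+r)^4
    = 8769.83516 + 9299.88015 + 9861.96082 + 10458.01339 + 135954.17410 = 174343.86362

$174343.86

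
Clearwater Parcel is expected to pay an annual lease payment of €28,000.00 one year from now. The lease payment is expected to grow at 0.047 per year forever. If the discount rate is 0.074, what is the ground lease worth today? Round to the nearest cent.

€1037037.04

Growing perpetuity: P = D₁ / (r − g) = €28,000.0000 / (0.074 − 0.047) = €1,037,037.04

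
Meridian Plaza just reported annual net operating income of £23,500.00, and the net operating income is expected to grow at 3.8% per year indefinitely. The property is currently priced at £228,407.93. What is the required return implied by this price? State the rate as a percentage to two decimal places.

14.48%

D₁ = £23,500.00 × 1.038 = £24,393.0000
P = D₁/(r − g) ⇒ r = D₁/P + g = £24,393.0000/£228,407.93 + 0.038 = 0.106796 + 0.038 = 0.144796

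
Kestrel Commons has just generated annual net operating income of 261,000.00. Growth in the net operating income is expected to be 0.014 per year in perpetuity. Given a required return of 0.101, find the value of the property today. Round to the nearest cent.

3042000.00

D₁ = D₀ × (1 + g) = 261,000.00 × 1.014 = 264,654.0000
Growing perpetuity: P = D₁ / (r − g) = 264,654.0000 / (0.101 − 0.014) = 3,042,000.00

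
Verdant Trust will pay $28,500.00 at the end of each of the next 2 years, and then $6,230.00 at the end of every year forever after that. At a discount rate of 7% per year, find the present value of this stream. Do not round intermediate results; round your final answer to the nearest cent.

PV of 2-year annuity: $28,500.00 × [1 − (1+0.07)^−2] / 0.07 = 51528.51777
Perpetuity value at year 2: $6,230.00 / 0.07 = 89000.00000
PV of perpetuity: 89000.00000 / (1+0.07)^2 = 77736.04682
Total PV = 51528.51777 + 77736.04682 = 129264.56459

$129264.56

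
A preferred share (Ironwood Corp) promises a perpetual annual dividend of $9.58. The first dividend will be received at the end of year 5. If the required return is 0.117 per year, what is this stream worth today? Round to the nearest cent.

Value at end of year 4: C / r = $9.58 / 0.117 = $81.8803
Discount to today: PV = $81.8803 / (1 + 0.117)^4 = $81.8803 / 1.556728 = $52.60

$52.60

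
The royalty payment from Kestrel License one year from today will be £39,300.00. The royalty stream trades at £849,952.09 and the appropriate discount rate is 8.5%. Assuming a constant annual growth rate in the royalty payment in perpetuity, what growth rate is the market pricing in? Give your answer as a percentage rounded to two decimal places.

3.88%

P = D₁/(r−g) ⇒ g = r − D₁/P = 0.085 − £39,300.00/£849,952.09 = 0.038762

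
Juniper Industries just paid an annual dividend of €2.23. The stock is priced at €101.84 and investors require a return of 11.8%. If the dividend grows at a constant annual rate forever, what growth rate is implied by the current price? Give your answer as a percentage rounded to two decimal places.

9.40%

P = D₀(1+g)/(r−g) ⇒ P(r−g) = D₀(1+g) ⇒ g(P+D₀) = P·r − D₀
g = (P·r − D₀)/(P + D₀) = (€101.84×0.118 − €2.23) / (€101.84 + €2.23) = 0.094044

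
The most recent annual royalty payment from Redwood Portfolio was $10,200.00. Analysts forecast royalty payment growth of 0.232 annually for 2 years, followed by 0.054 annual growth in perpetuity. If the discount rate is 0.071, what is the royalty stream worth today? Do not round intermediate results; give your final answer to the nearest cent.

$862054.90

D_1 = 12566.40000
D_2 = 15481.80480
Terminal value at year 2: TV = D_2×(1+g_2)/(r−g_2) = 16317.82226/0.017 = 959871.89760
P_0 = D_1/(1+r)^1 + D_2/(1+r)^2 + TV/(1+r)^2
    = 11733.33333 + 13497.16776 + 836824.40087 = 862054.90196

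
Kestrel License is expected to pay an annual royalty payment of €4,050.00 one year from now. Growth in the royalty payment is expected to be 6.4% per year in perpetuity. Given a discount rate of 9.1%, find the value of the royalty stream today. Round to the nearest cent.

Growing perpetuity: P = D₁ / (r − g) = €4,050.0000 / (0.091 − 0.064) = €150,000.00

€150000.00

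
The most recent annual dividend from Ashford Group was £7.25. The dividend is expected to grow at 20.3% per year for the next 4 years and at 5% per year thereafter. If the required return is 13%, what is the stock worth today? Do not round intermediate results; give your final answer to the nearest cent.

D_1 = 8.72175
D_2 = 10.49227
D_3 = 12.62220
D_4 = 15.18450
Terminal value at year 4: TV = D_4×(1+g_2)/(r−g_2) = 15.94373/0.08 = 199.29657
P_0 = D_1/(1+r)^1 + D_2/(1+r)^2 + D_3/(1+r)^3 + D_4/(1+r)^4 + TV/(1+r)^4
    = 7.71836 + 8.21698 + 8.74781 + 9.31294 + 122.23232 = 156.22842

£156.23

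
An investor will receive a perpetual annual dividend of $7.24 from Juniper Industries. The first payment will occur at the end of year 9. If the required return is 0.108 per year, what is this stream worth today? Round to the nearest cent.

Value at end of year 8: C / r = $7.24 / 0.108 = $67.0370
Discount to today: PV = $67.0370 / (1 + 0.108)^8 = $67.0370 / 2.271528 = $29.51

$29.51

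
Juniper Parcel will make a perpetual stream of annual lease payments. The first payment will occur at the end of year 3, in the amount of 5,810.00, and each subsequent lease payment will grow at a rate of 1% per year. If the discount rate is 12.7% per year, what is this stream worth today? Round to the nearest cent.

39096.91

Value at end of year 2: C₁ / (r − g) = 5,810.00 / (0.127 − 0.01) = 49,658.1197
Discount to today: PV = 49,658.1197 / (1 + 0.127)^2 = 49,658.1197 / 1.270129 = 39,096.91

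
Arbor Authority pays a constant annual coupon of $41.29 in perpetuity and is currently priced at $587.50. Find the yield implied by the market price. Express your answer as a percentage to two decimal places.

P = C/r ⇒ r = C/P = $41.29/$587.50 = 0.070281

7.03%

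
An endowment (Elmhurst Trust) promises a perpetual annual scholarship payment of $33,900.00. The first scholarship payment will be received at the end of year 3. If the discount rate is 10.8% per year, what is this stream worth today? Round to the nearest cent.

$255679.80

Value at end of year 2: C / r = $33,900.00 / 0.108 = $313,888.8889
Discount to today: PV = $313,888.8889 / (1 + 0.108)^2 = $313,888.8889 / 1.227664 = $255,679.80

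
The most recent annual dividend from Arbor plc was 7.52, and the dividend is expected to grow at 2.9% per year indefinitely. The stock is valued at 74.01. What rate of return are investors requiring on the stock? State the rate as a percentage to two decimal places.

13.36%

D₁ = 7.52 × 1.029 = 7.7381
P = D₁/(r − g) ⇒ r = D₁/P + g = 7.7381/74.01 + 0.029 = 0.104555 + 0.029 = 0.133555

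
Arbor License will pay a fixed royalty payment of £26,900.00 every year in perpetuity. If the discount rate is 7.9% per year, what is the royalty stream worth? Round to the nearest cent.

£340506.33

Level perpetuity: PV = C / r = £26,900.00 / 0.079 = £340,506.33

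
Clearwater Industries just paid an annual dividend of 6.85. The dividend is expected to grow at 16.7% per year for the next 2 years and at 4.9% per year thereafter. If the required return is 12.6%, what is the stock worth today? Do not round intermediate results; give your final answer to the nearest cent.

D_1 = 7.99395
D_2 = 9.32894
Terminal value at year 2: TV = D_2×(1+g_2)/(r−g_2) = 9.78606/0.077 = 127.09166
P_0 = D_1/(1+r)^1 + D_2/(1+r)^2 + TV/(1+r)^2
    = 7.09942 + 7.35793 + 100.23982 = 114.69717

114.70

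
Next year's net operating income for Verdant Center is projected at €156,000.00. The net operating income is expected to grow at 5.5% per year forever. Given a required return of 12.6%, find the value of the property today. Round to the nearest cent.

Growing perpetuity: P = D₁ / (r − g) = €156,000.0000 / (0.126 − 0.055) = €2,197,183.10

€2197183.10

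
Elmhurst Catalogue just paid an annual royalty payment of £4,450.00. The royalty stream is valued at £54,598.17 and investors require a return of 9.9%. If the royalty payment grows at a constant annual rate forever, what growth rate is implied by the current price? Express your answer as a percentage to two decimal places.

P = D₀(1+g)/(r−g) ⇒ P(r−g) = D₀(1+g) ⇒ g(P+D₀) = P·r − D₀
g = (P·r − D₀)/(P + D₀) = (£54,598.17×0.099 − £4,450.00) / (£54,598.17 + £4,450.00) = 0.016177

1.62%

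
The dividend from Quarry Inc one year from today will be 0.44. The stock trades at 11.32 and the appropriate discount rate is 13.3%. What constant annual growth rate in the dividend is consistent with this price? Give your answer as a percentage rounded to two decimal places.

9.41%

P = D₁/(r−g) ⇒ g = r − D₁/P = 0.133 − 0.44/11.32 = 0.094131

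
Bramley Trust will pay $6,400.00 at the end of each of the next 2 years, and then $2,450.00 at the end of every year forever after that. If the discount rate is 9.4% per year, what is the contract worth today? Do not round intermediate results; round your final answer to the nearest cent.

PV of 2-year annuity: $6,400.00 × [1 − (1+0.094)^−2] / 0.094 = 11197.52414
Perpetuity value at year 2: $2,450.00 / 0.094 = 26063.82979
PV of perpetuity: 26063.82979 / (1+0.094)^2 = 21777.27758
Total PV = 11197.52414 + 21777.27758 = 32974.80172

$32974.80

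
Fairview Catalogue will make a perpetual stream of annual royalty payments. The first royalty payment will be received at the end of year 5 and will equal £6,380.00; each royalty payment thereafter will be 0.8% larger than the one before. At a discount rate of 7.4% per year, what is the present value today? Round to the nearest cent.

Value at end of year 4: C₁ / (r − g) = £6,380.00 / (0.074 − 0.008) = £96,666.6667
Discount to today: PV = £96,666.6667 / (1 + 0.074)^4 = £96,666.6667 / 1.330507 = £72,654.01

£72654.01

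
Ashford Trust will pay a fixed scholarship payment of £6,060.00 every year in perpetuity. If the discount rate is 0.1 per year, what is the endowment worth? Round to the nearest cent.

£60600.00

Level perpetuity: PV = C / r = £6,060.00 / 0.1 = £60,600.00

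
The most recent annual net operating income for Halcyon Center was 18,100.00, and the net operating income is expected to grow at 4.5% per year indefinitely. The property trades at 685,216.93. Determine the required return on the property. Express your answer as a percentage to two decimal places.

7.26%

D₁ = 18,100.00 × 1.045 = 18,914.5000
P = D₁/(r − g) ⇒ r = D₁/P + g = 18,914.5000/685,216.93 + 0.045 = 0.027604 + 0.045 = 0.072604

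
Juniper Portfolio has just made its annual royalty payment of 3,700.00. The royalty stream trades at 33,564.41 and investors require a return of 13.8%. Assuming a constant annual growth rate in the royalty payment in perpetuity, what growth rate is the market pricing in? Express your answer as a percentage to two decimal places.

2.50%

P = D₀(1+g)/(r−g) ⇒ P(r−g) = D₀(1+g) ⇒ g(P+D₀) = P·r − D₀
g = (P·r − D₀)/(P + D₀) = (33,564.41×0.138 − 3,700.00) / (33,564.41 + 3,700.00) = 0.025007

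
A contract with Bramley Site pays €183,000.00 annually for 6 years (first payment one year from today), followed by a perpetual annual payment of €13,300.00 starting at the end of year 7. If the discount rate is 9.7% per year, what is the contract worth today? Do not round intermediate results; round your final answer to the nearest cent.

€882744.43

PV of 6-year annuity: €183,000.00 × [1 − (1+0.097)^−6] / 0.097 = 804068.81235
Perpetuity value at year 6: €13,300.00 / 0.097 = 137113.40206
PV of perpetuity: 137113.40206 / (1+0.097)^6 = 78675.61406
Total PV = 804068.81235 + 78675.61406 = 882744.42641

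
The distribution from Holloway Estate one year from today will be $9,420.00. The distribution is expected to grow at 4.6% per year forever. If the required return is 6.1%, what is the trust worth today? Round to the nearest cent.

$628000.00

Growing perpetuity: P = D₁ / (r − g) = $9,420.0000 / (0.061 − 0.046) = $628,000.00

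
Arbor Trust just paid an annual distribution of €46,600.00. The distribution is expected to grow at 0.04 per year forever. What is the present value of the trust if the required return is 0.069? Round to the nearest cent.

D₁ = D₀ × (1 + g) = €46,600.00 × 1.04 = €48,464.0000
Growing perpetuity: P = D₁ / (r − g) = €48,464.0000 / (0.069 − 0.04) = €1,671,172.41

€1671172.41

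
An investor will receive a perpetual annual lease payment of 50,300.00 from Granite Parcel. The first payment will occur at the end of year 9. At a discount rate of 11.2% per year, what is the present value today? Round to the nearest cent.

192093.06

Value at end of year 8: C / r = 50,300.00 / 0.112 = 449,107.1429
Discount to today: PV = 449,107.1429 / (1 + 0.112)^8 = 449,107.1429 / 2.337967 = 192,093.06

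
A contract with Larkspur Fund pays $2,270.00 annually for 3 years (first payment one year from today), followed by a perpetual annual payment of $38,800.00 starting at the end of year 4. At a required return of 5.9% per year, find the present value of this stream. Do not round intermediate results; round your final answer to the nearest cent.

$559801.05

PV of 3-year annuity: $2,270.00 × [1 − (1+0.059)^−3] / 0.059 = 6078.98095
Perpetuity value at year 3: $38,800.00 / 0.059 = 657627.11864
PV of perpetuity: 657627.11864 / (1+0.059)^3 = 553722.06982
Total PV = 6078.98095 + 553722.06982 = 559801.05077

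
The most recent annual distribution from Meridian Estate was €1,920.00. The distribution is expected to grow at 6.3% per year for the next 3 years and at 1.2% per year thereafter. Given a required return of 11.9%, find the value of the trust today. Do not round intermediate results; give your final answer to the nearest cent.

D_1 = 2040.96000
D_2 = 2169.54048
D_3 = 2306.22153
Terminal value at year 3: TV = D_3×(1+g_2)/(r−g_2) = 2333.89619/0.107 = 21812.11391
P_0 = D_1/(1+r)^1 + D_2/(1+r)^2 + D_3/(1+r)^3 + TV/(1+r)^3
    = 1823.91421 + 1732.63700 + 1645.92773 + 15567.09220 = 20769.57114

€20769.57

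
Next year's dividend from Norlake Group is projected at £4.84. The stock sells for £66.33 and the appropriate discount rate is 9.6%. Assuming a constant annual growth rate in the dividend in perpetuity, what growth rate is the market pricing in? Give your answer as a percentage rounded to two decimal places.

2.30%

P = D₁/(r−g) ⇒ g = r − D₁/P = 0.096 − £4.84/£66.33 = 0.023032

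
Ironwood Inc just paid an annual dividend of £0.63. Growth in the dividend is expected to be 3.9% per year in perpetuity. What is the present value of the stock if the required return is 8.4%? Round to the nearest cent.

£14.55

D₁ = D₀ × (1 + g) = £0.63 × 1.039 = £0.6546
Growing perpetuity: P = D₁ / (r − g) = £0.6546 / (0.084 − 0.039) = £14.55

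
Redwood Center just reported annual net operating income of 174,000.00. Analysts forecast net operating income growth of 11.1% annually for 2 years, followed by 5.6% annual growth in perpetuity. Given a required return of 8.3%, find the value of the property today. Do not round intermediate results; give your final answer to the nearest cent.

D_1 = 193314.00000
D_2 = 214771.85400
Terminal value at year 2: TV = D_2×(1+g_2)/(r−g_2) = 226799.07782/0.027 = 8399965.84533
P_0 = D_1/(1+r)^1 + D_2/(1+r)^2 + TV/(1+r)^2
    = 178498.61496 + 183113.53760 + 7161773.91495 = 7523386.06751

7523386.07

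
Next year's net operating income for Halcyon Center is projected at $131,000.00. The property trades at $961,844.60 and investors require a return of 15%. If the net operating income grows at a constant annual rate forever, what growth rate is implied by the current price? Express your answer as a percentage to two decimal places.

1.38%

P = D₁/(r−g) ⇒ g = r − D₁/P = 0.15 − $131,000.00/$961,844.60 = 0.013803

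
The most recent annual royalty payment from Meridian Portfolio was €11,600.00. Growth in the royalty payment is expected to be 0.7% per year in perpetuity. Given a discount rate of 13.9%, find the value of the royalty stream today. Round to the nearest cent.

€88493.94

D₁ = D₀ × (1 + g) = €11,600.00 × 1.007 = €11,681.2000
Growing perpetuity: P = D₁ / (r − g) = €11,681.2000 / (0.139 − 0.007) = €88,493.94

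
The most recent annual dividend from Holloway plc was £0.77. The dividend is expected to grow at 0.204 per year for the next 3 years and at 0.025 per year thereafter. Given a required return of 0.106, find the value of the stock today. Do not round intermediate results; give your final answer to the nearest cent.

£15.31

D_1 = 0.92708
D_2 = 1.11620
D_3 = 1.34391
Terminal value at year 3: TV = D_3×(1+g_2)/(r−g_2) = 1.37751/0.081 = 17.00627
P_0 = D_1/(1+r)^1 + D_2/(1+r)^2 + D_3/(1+r)^3 + TV/(1+r)^3
    = 0.83823 + 0.91250 + 0.99336 + 12.57024 = 15.31433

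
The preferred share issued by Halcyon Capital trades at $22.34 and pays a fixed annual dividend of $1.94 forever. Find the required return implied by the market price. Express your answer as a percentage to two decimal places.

8.68%

P = C/r ⇒ r = C/P = $1.94/$22.34 = 0.086840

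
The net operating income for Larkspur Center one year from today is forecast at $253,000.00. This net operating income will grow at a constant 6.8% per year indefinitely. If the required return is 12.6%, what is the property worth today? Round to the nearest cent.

Growing perpetuity: P = D₁ / (r − g) = $253,000.0000 / (0.126 − 0.068) = $4,362,068.97

$4362068.97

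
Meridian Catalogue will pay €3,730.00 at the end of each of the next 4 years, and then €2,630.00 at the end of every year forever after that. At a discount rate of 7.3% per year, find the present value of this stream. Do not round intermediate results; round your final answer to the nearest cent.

PV of 4-year annuity: €3,730.00 × [1 − (1+0.073)^−4] / 0.073 = 12549.20106
Perpetuity value at year 4: €2,630.00 / 0.073 = 36027.39726
PV of perpetuity: 36027.39726 / (1+0.073)^4 = 27179.03297
Total PV = 12549.20106 + 27179.03297 = 39728.23403

€39728.23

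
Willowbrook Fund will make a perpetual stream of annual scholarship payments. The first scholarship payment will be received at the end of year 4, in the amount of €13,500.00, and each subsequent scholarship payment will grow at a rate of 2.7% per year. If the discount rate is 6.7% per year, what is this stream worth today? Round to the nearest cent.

€277830.88

Value at end of year 3: C₁ / (r − g) = €13,500.00 / (0.067 − 0.027) = €337,500.0000
Discount to today: PV = €337,500.0000 / (1 + 0.067)^3 = €337,500.0000 / 1.214768 = €277,830.88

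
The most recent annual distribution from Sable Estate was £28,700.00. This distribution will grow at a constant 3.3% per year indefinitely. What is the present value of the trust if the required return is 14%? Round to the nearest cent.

£277075.70

D₁ = D₀ × (1 + g) = £28,700.00 × 1.033 = £29,647.1000
Growing perpetuity: P = D₁ / (r − g) = £29,647.1000 / (0.14 − 0.033) = £277,075.70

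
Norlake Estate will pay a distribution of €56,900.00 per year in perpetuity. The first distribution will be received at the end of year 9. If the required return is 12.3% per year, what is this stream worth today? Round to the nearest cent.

€182881.22

Value at end of year 8: C / r = €56,900.00 / 0.123 = €462,601.6260
Discount to today: PV = €462,601.6260 / (1 + 0.123)^8 = €462,601.6260 / 2.529520 = €182,881.22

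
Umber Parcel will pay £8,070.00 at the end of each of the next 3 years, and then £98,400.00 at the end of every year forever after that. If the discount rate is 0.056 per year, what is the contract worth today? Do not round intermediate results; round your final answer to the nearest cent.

£1513891.58

PV of 3-year annuity: £8,070.00 × [1 − (1+0.056)^−3] / 0.056 = 21731.84746
Perpetuity value at year 3: £98,400.00 / 0.056 = 1757142.85714
PV of perpetuity: 1757142.85714 / (1+0.056)^3 = 1492159.73564
Total PV = 21731.84746 + 1492159.73564 = 1513891.58310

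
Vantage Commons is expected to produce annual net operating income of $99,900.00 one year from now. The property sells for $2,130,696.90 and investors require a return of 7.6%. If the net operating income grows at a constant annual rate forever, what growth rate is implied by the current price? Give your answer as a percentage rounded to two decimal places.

2.91%

P = D₁/(r−g) ⇒ g = r − D₁/P = 0.076 − $99,900.00/$2,130,696.90 = 0.029114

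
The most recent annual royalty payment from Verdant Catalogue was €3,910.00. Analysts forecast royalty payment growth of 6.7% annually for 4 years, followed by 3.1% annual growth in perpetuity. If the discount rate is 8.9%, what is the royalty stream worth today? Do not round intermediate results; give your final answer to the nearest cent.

D_1 = 4171.97000
D_2 = 4451.49199
D_3 = 4749.74195
D_4 = 5067.97466
Terminal value at year 4: TV = D_4×(1+g_2)/(r−g_2) = 5225.08188/0.058 = 90087.61860
P_0 = D_1/(1+r)^1 + D_2/(1+r)^2 + D_3/(1+r)^3 + D_4/(1+r)^4 + TV/(1+r)^4
    = 3831.01010 + 3753.61596 + 3677.78533 + 3603.48664 + 64055.08145 = 78920.97948

€78920.98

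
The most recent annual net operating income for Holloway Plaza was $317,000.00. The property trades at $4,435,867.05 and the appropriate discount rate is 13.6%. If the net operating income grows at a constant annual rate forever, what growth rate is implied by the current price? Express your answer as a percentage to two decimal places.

6.02%

P = D₀(1+g)/(r−g) ⇒ P(r−g) = D₀(1+g) ⇒ g(P+D₀) = P·r − D₀
g = (P·r − D₀)/(P + D₀) = ($4,435,867.05×0.136 − $317,000.00) / ($4,435,867.05 + $317,000.00) = 0.060233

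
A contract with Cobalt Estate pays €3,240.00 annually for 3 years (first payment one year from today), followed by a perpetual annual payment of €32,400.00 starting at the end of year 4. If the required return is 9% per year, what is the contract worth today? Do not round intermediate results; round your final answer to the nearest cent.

PV of 3-year annuity: €3,240.00 × [1 − (1+0.09)^−3] / 0.09 = 8201.39472
Perpetuity value at year 3: €32,400.00 / 0.09 = 360000.00000
PV of perpetuity: 360000.00000 / (1+0.09)^3 = 277986.05282
Total PV = 8201.39472 + 277986.05282 = 286187.44754

€286187.45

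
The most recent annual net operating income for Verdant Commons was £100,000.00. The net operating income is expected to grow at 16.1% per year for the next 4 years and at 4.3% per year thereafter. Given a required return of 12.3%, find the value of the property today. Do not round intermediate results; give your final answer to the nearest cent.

D_1 = 116100.00000
D_2 = 134792.10000
D_3 = 156493.62810
D_4 = 181689.10222
Terminal value at year 4: TV = D_4×(1+g_2)/(r−g_2) = 189501.73362/0.08 = 2368771.67025
P_0 = D_1/(1+r)^1 + D_2/(1+r)^2 + D_3/(1+r)^3 + D_4/(1+r)^4 + TV/(1+r)^4
    = 103383.79341 + 106882.08740 + 110498.75643 + 114237.80607 + 1489375.39662 = 1924377.83993

£1924377.84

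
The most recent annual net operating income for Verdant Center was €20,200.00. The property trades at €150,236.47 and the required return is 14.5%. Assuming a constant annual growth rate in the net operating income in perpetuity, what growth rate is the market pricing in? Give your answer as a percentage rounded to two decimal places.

0.93%

P = D₀(1+g)/(r−g) ⇒ P(r−g) = D₀(1+g) ⇒ g(P+D₀) = P·r − D₀
g = (P·r − D₀)/(P + D₀) = (€150,236.47×0.145 − €20,200.00) / (€150,236.47 + €20,200.00) = 0.009295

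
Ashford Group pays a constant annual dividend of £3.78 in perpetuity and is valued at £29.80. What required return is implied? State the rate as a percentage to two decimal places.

P = C/r ⇒ r = C/P = £3.78/£29.80 = 0.126846

12.68%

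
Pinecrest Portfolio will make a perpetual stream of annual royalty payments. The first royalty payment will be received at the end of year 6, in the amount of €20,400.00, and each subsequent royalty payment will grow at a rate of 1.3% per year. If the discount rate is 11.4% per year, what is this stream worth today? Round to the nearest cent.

Value at end of year 5: C₁ / (r − g) = €20,400.00 / (0.114 − 0.013) = €201,980.1980
Discount to today: PV = €201,980.1980 / (1 + 0.114)^5 = €201,980.1980 / 1.715639 = €117,728.83

€117728.83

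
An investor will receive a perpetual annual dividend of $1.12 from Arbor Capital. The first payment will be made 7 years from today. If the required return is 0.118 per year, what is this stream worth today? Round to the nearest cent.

$4.86

Value at end of year 6: C / r = $1.12 / 0.118 = $9.4915
Discount to today: PV = $9.4915 / (1 + 0.118)^6 = $9.4915 / 1.952769 = $4.86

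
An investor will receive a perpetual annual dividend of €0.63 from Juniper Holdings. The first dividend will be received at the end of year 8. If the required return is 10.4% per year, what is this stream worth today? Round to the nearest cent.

Value at end of year 7: C / r = €0.63 / 0.104 = €6.0577
Discount to today: PV = €6.0577 / (1 + 0.104)^7 = €6.0577 / 1.998865 = €3.03

€3.03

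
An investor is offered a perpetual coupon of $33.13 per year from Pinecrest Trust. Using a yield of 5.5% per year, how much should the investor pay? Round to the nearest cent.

$602.36

Level perpetuity: PV = C / r = $33.13 / 0.055 = $602.36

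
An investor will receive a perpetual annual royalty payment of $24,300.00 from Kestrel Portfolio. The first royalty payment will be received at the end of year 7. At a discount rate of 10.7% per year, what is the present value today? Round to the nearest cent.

Value at end of year 6: C / r = $24,300.00 / 0.107 = $227,102.8037
Discount to today: PV = $227,102.8037 / (1 + 0.107)^6 = $227,102.8037 / 1.840288 = $123,406.14

$123406.14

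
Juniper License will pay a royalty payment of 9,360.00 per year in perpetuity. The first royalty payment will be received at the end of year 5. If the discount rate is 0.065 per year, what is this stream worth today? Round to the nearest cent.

Value at end of year 4: C / r = 9,360.00 / 0.065 = 144,000.0000
Discount to today: PV = 144,000.0000 / (1 + 0.065)^4 = 144,000.0000 / 1.286466 = 111,934.53

111934.53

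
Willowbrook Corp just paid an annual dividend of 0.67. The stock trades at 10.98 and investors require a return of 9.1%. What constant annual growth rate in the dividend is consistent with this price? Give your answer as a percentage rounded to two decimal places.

2.83%

P = D₀(1+g)/(r−g) ⇒ P(r−g) = D₀(1+g) ⇒ g(P+D₀) = P·r − D₀
g = (P·r − D₀)/(P + D₀) = (10.98×0.091 − 0.67) / (10.98 + 0.67) = 0.028256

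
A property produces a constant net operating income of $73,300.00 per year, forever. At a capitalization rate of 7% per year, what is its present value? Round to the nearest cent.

$1047142.86

Level perpetuity: PV = C / r = $73,300.00 / 0.07 = $1,047,142.86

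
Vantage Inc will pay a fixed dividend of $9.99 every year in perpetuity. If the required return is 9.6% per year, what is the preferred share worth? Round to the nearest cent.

$104.06

Level perpetuity: PV = C / r = $9.99 / 0.096 = $104.06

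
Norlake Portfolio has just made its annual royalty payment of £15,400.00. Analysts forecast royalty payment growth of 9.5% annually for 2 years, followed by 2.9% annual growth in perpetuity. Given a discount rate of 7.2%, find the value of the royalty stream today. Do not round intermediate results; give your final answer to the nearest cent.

£416307.14

D_1 = 16863.00000
D_2 = 18464.98500
Terminal value at year 2: TV = D_2×(1+g_2)/(r−g_2) = 19000.46956/0.043 = 441871.38523
P_0 = D_1/(1+r)^1 + D_2/(1+r)^2 + TV/(1+r)^2
    = 15730.41045 + 16067.90993 + 384508.82124 = 416307.14162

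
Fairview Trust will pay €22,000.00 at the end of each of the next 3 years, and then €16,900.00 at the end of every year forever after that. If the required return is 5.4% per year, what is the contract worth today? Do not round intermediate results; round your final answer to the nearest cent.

PV of 3-year annuity: €22,000.00 × [1 − (1+0.054)^−3] / 0.054 = 59465.22084
Perpetuity value at year 3: €16,900.00 / 0.054 = 312962.96296
PV of perpetuity: 312962.96296 / (1+0.054)^3 = 267282.86150
Total PV = 59465.22084 + 267282.86150 = 326748.08234

€326748.08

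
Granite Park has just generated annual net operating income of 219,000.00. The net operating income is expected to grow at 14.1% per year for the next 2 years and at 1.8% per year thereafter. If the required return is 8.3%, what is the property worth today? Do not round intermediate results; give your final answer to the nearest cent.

D_1 = 249879.00000
D_2 = 285111.93900
Terminal value at year 2: TV = D_2×(1+g_2)/(r−g_2) = 290243.95390/0.065 = 4465291.59849
P_0 = D_1/(1+r)^1 + D_2/(1+r)^2 + TV/(1+r)^2
    = 230728.53186 + 243085.18453 + 3807087.96697 = 4280901.68336

4280901.68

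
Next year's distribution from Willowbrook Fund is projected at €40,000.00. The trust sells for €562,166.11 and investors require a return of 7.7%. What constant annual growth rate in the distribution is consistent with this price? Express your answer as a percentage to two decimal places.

P = D₁/(r−g) ⇒ g = r − D₁/P = 0.077 − €40,000.00/€562,166.11 = 0.005847

0.58%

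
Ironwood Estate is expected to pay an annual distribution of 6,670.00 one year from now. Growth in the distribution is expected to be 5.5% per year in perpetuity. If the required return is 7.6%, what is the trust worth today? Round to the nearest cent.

317619.05

Growing perpetuity: P = D₁ / (r − g) = 6,670.0000 / (0.076 − 0.055) = 317,619.05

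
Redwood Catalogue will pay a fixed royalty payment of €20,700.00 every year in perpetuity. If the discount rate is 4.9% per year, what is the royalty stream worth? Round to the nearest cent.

Level perpetuity: PV = C / r = €20,700.00 / 0.049 = €422,448.98

€422448.98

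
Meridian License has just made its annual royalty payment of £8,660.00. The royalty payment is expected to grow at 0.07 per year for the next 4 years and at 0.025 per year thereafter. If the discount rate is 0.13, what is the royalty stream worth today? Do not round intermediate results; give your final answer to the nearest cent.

£98242.71

D_1 = 9266.20000
D_2 = 9914.83400
D_3 = 10608.87238
D_4 = 11351.49345
Terminal value at year 4: TV = D_4×(1+g_2)/(r−g_2) = 11635.28078/0.105 = 110812.19793
P_0 = D_1/(1+r)^1 + D_2/(1+r)^2 + D_3/(1+r)^3 + D_4/(1+r)^4 + TV/(1+r)^4
    = 8200.17699 + 7764.76936 + 7352.48072 + 6962.08352 + 67963.19625 = 98242.70684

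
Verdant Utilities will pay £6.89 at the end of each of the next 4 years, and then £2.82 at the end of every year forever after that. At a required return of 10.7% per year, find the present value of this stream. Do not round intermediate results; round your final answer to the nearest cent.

£39.06

PV of 4-year annuity: £6.89 × [1 − (1+0.107)^−4] / 0.107 = 21.51349
Perpetuity value at year 4: £2.82 / 0.107 = 26.35514
PV of perpetuity: 26.35514 / (1+0.107)^4 = 17.54991
Total PV = 21.51349 + 17.54991 = 39.06340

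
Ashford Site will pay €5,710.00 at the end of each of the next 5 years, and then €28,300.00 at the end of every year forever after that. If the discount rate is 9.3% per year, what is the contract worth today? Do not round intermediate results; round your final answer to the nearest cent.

€217113.57

PV of 5-year annuity: €5,710.00 × [1 − (1+0.093)^−5] / 0.093 = 22038.09777
Perpetuity value at year 5: €28,300.00 / 0.093 = 304301.07527
PV of perpetuity: 304301.07527 / (1+0.093)^5 = 195075.47686
Total PV = 22038.09777 + 195075.47686 = 217113.57463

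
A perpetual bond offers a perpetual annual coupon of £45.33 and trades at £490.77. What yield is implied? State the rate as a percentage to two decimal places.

9.24%

P = C/r ⇒ r = C/P = £45.33/£490.77 = 0.092365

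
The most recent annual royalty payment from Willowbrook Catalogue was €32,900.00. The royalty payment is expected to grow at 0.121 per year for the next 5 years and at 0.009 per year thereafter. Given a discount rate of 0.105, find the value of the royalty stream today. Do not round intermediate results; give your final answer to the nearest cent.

D_1 = 36880.90000
D_2 = 41343.48890
D_3 = 46346.05106
D_4 = 51953.92323
D_5 = 58240.34795
Terminal value at year 5: TV = D_5×(1+g_2)/(r−g_2) = 58764.51108/0.096 = 612130.32373
P_0 = D_1/(1+r)^1 + D_2/(1+r)^2 + D_3/(1+r)^3 + D_4/(1+r)^4 + D_5/(1+r)^5 + TV/(1+r)^5
    = 33376.38009 + 33859.65799 + 34349.93358 + 34847.30819 + 35351.88460 + 371563.03705 = 543348.20150

€543348.20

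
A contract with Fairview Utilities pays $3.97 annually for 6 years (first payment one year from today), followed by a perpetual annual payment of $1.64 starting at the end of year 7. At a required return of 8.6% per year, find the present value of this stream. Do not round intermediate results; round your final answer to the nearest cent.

PV of 6-year annuity: $3.97 × [1 − (1+0.086)^−6] / 0.086 = 18.02350
Perpetuity value at year 6: $1.64 / 0.086 = 19.06977
PV of perpetuity: 19.06977 / (1+0.086)^6 = 11.62429
Total PV = 18.02350 + 11.62429 = 29.64779

$29.65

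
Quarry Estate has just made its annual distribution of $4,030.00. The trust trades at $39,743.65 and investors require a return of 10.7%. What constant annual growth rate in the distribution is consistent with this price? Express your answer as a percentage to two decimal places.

0.51%

P = D₀(1+g)/(r−g) ⇒ P(r−g) = D₀(1+g) ⇒ g(P+D₀) = P·r − D₀
g = (P·r − D₀)/(P + D₀) = ($39,743.65×0.107 − $4,030.00) / ($39,743.65 + $4,030.00) = 0.005085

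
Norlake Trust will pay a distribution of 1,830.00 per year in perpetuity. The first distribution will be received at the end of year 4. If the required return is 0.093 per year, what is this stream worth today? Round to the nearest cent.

15069.81

Value at end of year 3: C / r = 1,830.00 / 0.093 = 19,677.4194
Discount to today: PV = 19,677.4194 / (1 + 0.093)^3 = 19,677.4194 / 1.305751 = 15,069.81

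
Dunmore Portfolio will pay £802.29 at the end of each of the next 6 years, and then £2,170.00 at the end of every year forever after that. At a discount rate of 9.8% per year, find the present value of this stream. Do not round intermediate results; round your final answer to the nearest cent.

£16151.05

PV of 6-year annuity: £802.29 × [1 − (1+0.098)^−6] / 0.098 = 3514.75713
Perpetuity value at year 6: £2,170.00 / 0.098 = 22142.85714
PV of perpetuity: 22142.85714 / (1+0.098)^6 = 12636.29096
Total PV = 3514.75713 + 12636.29096 = 16151.04810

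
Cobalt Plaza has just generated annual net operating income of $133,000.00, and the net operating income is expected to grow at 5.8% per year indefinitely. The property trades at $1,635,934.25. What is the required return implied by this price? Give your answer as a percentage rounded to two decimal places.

14.40%

D₁ = $133,000.00 × 1.058 = $140,714.0000
P = D₁/(r − g) ⇒ r = D₁/P + g = $140,714.0000/$1,635,934.25 + 0.058 = 0.086014 + 0.058 = 0.144014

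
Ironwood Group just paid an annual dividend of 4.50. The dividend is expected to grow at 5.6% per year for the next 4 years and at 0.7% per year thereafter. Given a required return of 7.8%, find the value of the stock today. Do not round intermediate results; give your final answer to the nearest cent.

75.87

D_1 = 4.75200
D_2 = 5.01811
D_3 = 5.29913
D_4 = 5.59588
Terminal value at year 4: TV = D_4×(1+g_2)/(r−g_2) = 5.63505/0.071 = 79.36688
P_0 = D_1/(1+r)^1 + D_2/(1+r)^2 + D_3/(1+r)^3 + D_4/(1+r)^4 + TV/(1+r)^4
    = 4.40816 + 4.31820 + 4.23007 + 4.14375 + 58.77116 = 75.87134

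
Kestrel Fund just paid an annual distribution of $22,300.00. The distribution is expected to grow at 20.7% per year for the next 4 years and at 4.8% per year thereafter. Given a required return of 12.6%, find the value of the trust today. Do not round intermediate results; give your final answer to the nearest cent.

D_1 = 26916.10000
D_2 = 32487.73270
D_3 = 39212.69337
D_4 = 47329.72090
Terminal value at year 4: TV = D_4×(1+g_2)/(r−g_2) = 49601.54750/0.078 = 635917.27563
P_0 = D_1/(1+r)^1 + D_2/(1+r)^2 + D_3/(1+r)^3 + D_4/(1+r)^4 + TV/(1+r)^4
    = 23904.17407 + 25623.74609 + 27467.01735 + 29442.88627 + 395591.60012 = 502029.42389

$502029.42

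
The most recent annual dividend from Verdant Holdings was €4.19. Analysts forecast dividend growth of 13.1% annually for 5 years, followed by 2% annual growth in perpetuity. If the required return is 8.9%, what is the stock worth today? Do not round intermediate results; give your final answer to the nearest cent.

€98.34

D_1 = 4.73889
D_2 = 5.35968
D_3 = 6.06180
D_4 = 6.85590
D_5 = 7.75402
Terminal value at year 5: TV = D_5×(1+g_2)/(r−g_2) = 7.90910/0.069 = 114.62468
P_0 = D_1/(1+r)^1 + D_2/(1+r)^2 + D_3/(1+r)^3 + D_4/(1+r)^4 + D_5/(1+r)^5 + TV/(1+r)^5
    = 4.35160 + 4.51943 + 4.69373 + 4.87476 + 5.06276 + 74.84085 = 98.34313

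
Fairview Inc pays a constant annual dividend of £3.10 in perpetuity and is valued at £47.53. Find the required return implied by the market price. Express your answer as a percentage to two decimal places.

P = C/r ⇒ r = C/P = £3.10/£47.53 = 0.065222

6.52%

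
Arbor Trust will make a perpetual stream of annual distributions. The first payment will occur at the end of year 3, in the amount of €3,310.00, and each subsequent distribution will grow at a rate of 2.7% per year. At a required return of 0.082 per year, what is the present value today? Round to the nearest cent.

Value at end of year 2: C₁ / (r − g) = €3,310.00 / (0.082 − 0.027) = €60,181.8182
Discount to today: PV = €60,181.8182 / (1 + 0.082)^2 = €60,181.8182 / 1.170724 = €51,405.64

€51405.64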